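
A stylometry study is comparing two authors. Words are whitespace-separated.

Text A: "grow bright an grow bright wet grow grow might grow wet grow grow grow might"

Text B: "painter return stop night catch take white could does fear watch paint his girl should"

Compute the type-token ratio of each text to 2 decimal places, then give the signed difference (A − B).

TTR(A) = 5/15 = 0.33
TTR(B) = 15/15 = 1.00
Difference = 0.33 − 1.00 = -0.67

-0.67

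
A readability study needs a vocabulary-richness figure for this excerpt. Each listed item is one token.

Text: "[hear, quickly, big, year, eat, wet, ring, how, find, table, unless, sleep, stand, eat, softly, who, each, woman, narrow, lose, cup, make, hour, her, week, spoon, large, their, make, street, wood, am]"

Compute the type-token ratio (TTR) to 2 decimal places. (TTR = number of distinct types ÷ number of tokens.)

0.94

N = 32 tokens, V = 30 types.
TTR = V / N = 30 / 32 = 0.94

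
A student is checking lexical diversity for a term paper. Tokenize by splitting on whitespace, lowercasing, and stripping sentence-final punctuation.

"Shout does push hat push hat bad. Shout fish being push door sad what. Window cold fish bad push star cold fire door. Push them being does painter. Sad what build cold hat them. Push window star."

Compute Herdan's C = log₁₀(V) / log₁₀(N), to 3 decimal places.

N = 37, V = 17.
log₁₀(V) = 1.230449, log₁₀(N) = 1.568202
C = 1.230449 / 1.568202 = 0.785

0.785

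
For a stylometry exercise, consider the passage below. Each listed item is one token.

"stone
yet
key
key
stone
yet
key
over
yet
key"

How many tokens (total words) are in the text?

10

Tokens: stone, yet, key, key, stone, yet, key, over, yet, key
N = 10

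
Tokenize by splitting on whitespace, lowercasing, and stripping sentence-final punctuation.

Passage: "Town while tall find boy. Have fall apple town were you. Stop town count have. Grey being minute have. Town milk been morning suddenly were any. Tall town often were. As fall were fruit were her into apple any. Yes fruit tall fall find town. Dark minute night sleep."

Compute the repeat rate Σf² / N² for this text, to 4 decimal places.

0.0529

Frequencies: town:6, were:5, tall:3, have:3, fall:3, find:2, apple:2, minute:2, any:2, fruit:2, while:1, boy:1, you:1, stop:1, count:1, grey:1, being:1, milk:1, been:1, morning:1, … (9 more, each freq 1)
Σf² = 127; N² = 2401
Repeat rate = 127 / 2401 = 0.0529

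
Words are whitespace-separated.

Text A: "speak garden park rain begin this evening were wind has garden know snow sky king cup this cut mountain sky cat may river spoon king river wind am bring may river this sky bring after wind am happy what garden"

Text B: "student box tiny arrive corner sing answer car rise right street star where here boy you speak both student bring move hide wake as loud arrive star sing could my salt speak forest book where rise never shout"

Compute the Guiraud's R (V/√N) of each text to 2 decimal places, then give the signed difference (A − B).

A: V=26, N=40, R=4.11
B: V=31, N=38, R=5.03
Difference = 4.11 − 5.03 = -0.92

-0.92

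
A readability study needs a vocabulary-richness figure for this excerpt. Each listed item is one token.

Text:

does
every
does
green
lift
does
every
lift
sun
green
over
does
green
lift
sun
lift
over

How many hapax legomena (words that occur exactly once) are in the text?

0

Frequencies: does:4, lift:4, green:3, every:2, sun:2, over:2
Hapax (freq=1): (none)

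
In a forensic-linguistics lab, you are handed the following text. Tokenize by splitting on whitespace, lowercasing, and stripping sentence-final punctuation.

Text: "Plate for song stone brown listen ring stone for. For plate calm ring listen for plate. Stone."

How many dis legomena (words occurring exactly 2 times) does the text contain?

2

Frequencies: for:4, plate:3, stone:3, listen:2, ring:2, song:1, brown:1, calm:1
Words with frequency 2: listen, ring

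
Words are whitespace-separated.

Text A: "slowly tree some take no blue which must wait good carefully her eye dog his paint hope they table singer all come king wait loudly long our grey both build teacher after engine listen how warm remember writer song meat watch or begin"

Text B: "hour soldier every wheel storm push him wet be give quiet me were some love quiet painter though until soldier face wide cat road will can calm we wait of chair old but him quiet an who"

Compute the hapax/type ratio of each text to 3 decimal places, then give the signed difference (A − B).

A: hapax=41, V=42, ratio=0.976
B: hapax=30, V=33, ratio=0.909
Difference = 0.976 − 0.909 = 0.067

0.067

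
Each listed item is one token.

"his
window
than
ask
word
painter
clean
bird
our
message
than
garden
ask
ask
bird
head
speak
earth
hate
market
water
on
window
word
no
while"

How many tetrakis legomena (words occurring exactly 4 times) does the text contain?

0

Frequencies: ask:3, window:2, than:2, word:2, bird:2, his:1, painter:1, clean:1, our:1, message:1, garden:1, head:1, speak:1, earth:1, hate:1, market:1, water:1, on:1, no:1, while:1
Words with frequency 4: (none)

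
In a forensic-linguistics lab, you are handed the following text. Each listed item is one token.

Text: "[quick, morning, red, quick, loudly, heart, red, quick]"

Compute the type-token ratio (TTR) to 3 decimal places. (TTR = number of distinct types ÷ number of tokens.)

N = 8 tokens, V = 5 types.
TTR = V / N = 5 / 8 = 0.625

0.625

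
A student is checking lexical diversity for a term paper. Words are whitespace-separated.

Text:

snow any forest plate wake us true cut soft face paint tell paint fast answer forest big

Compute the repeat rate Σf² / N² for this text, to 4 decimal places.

Frequencies: forest:2, paint:2, snow:1, any:1, plate:1, wake:1, us:1, true:1, cut:1, soft:1, face:1, tell:1, fast:1, answer:1, big:1
Σf² = 21; N² = 289
Repeat rate = 21 / 289 = 0.0727

0.0727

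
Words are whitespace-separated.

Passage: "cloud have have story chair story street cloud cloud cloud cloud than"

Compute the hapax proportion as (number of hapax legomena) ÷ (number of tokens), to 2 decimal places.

Frequencies: cloud:5, have:2, story:2, chair:1, street:1, than:1
Hapax count = 3; token count = 12.
Ratio = 3 / 12 = 0.25

0.25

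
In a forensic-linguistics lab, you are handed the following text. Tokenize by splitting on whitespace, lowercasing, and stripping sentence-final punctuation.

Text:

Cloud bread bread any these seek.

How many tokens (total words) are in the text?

6

Tokens: cloud, bread, bread, any, these, seek
N = 6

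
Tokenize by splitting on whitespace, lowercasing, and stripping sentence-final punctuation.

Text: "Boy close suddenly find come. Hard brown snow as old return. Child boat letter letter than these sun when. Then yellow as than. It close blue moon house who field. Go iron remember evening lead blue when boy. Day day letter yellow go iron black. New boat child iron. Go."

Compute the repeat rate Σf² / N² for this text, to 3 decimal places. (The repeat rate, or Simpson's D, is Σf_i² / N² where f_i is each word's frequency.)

Frequencies: letter:3, go:3, iron:3, boy:2, close:2, as:2, child:2, boat:2, than:2, when:2, yellow:2, blue:2, day:2, suddenly:1, find:1, come:1, hard:1, brown:1, snow:1, old:1, … (14 more, each freq 1)
Σf² = 88; N² = 2500
Repeat rate = 88 / 2500 = 0.035

0.035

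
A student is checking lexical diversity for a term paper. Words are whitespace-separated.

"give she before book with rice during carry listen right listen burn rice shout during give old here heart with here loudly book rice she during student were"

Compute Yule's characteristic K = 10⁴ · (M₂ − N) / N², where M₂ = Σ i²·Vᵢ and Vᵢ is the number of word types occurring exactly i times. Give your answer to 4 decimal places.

Frequencies: rice:3, during:3, give:2, she:2, book:2, with:2, listen:2, here:2, before:1, carry:1, right:1, burn:1, shout:1, old:1, heart:1, loudly:1, student:1, were:1
N = 28. Frequency spectrum: V_1=10, V_2=6, V_3=2
M₂ = 1²·10 + 2²·6 + 3²·2 = 52
K = 10000 × (52 − 28) / 28² = 306.1224

306.1224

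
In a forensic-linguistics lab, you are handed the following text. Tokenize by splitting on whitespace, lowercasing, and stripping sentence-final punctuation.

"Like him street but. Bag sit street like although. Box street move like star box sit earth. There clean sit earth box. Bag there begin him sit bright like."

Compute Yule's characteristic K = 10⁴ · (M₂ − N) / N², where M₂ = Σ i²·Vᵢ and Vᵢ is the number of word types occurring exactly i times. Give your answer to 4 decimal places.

Frequencies: like:4, sit:4, street:3, box:3, him:2, bag:2, earth:2, there:2, but:1, although:1, move:1, star:1, clean:1, begin:1, bright:1
N = 29. Frequency spectrum: V_1=7, V_2=4, V_3=2, V_4=2
M₂ = 1²·7 + 2²·4 + 3²·2 + 4²·2 = 73
K = 10000 × (73 − 29) / 29² = 523.1867

523.1867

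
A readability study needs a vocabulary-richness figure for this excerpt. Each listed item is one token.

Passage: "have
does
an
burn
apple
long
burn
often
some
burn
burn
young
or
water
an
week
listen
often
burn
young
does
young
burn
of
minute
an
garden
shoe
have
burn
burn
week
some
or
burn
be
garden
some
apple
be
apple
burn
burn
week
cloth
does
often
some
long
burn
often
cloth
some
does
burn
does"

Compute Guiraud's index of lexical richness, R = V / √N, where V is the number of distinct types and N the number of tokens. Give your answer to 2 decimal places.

2.54

N = 56, V = 19.
√N = 7.483315
R = 19 / 7.483315 = 2.54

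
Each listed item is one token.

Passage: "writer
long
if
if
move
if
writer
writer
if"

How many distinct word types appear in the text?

Distinct types: {if, long, move, writer}
V = 4

4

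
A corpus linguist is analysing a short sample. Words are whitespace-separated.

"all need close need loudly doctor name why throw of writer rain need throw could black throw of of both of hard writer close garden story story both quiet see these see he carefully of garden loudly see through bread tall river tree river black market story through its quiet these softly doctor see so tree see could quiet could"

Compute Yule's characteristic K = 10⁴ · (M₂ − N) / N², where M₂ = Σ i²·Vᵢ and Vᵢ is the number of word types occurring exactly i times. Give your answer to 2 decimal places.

Frequencies: of:5, see:5, need:3, throw:3, could:3, story:3, quiet:3, close:2, loudly:2, doctor:2, writer:2, black:2, both:2, garden:2, these:2, through:2, river:2, tree:2, all:1, name:1, … (11 more, each freq 1)
N = 60. Frequency spectrum: V_1=13, V_2=11, V_3=5, V_5=2
M₂ = 1²·13 + 2²·11 + 3²·5 + 5²·2 = 152
K = 10000 × (152 − 60) / 60² = 255.56

255.56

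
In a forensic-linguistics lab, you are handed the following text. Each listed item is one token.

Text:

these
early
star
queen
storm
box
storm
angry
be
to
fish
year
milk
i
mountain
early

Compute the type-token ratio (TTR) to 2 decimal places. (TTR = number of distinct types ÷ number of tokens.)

N = 16 tokens, V = 14 types.
TTR = V / N = 14 / 16 = 0.88

0.88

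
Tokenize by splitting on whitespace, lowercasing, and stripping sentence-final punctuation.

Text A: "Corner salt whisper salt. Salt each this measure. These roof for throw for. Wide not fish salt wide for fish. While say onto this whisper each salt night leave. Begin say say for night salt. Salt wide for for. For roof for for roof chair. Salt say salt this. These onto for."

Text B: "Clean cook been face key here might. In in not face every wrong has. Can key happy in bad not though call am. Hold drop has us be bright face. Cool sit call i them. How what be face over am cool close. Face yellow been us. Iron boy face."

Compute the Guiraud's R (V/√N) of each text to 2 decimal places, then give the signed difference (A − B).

A: V=20, N=52, R=2.77
B: V=34, N=50, R=4.81
Difference = 2.77 − 4.81 = -2.04

-2.04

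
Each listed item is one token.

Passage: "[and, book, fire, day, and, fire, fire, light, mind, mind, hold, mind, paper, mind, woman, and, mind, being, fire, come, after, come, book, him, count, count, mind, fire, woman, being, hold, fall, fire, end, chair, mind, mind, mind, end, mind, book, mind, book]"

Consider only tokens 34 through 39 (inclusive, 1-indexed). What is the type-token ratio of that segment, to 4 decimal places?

Segment tokens 34–39: end, chair, mind, mind, mind, end
Segment N = 6, segment V = 3.
TTR = 3 / 6 = 0.5000

0.5000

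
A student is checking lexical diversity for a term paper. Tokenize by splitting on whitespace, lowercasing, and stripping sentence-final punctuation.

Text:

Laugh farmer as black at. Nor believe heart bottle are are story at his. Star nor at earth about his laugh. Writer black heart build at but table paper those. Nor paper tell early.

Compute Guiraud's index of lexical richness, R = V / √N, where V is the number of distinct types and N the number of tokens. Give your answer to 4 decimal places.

3.9445

N = 34, V = 23.
√N = 5.830952
R = 23 / 5.830952 = 3.9445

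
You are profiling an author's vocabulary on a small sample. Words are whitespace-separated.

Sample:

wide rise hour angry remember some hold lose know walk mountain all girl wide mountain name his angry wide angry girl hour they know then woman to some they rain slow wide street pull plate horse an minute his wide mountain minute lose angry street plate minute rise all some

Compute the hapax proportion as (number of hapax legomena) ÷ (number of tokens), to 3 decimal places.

Frequencies: wide:5, angry:4, some:3, mountain:3, minute:3, rise:2, hour:2, lose:2, know:2, all:2, girl:2, his:2, they:2, street:2, plate:2, remember:1, hold:1, walk:1, name:1, then:1, … (7 more, each freq 1)
Hapax count = 12; token count = 50.
Ratio = 12 / 50 = 0.240

0.240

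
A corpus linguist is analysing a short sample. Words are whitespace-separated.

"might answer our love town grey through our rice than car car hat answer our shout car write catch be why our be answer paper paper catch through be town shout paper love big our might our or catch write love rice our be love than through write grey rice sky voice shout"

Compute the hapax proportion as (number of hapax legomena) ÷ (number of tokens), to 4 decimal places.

Frequencies: our:7, love:4, be:4, answer:3, through:3, rice:3, car:3, shout:3, write:3, catch:3, paper:3, might:2, town:2, grey:2, than:2, hat:1, why:1, big:1, or:1, sky:1, … (1 more, each freq 1)
Hapax count = 6; token count = 53.
Ratio = 6 / 53 = 0.1132

0.1132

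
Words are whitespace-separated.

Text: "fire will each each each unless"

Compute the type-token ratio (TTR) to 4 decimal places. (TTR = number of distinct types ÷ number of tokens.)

0.6667

N = 6 tokens, V = 4 types.
TTR = V / N = 4 / 6 = 0.6667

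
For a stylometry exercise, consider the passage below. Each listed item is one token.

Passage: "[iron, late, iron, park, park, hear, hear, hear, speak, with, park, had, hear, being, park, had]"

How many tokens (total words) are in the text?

16

Tokens: iron, late, iron, park, park, hear, hear, hear, speak, with, park, had, hear, being, park, had
N = 16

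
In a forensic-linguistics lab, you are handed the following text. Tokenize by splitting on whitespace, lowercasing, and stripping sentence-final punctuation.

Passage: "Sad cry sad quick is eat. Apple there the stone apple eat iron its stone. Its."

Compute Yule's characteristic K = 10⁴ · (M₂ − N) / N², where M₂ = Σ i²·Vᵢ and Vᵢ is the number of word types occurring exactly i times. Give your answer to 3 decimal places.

390.625

Frequencies: sad:2, eat:2, apple:2, stone:2, its:2, cry:1, quick:1, is:1, there:1, the:1, iron:1
N = 16. Frequency spectrum: V_1=6, V_2=5
M₂ = 1²·6 + 2²·5 = 26
K = 10000 × (26 − 16) / 16² = 390.625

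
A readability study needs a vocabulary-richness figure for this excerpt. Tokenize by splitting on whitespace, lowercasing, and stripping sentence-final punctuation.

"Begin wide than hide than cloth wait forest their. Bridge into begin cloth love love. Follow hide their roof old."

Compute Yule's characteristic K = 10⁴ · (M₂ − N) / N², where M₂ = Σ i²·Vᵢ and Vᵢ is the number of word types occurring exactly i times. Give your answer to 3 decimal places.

Frequencies: begin:2, than:2, hide:2, cloth:2, their:2, love:2, wide:1, wait:1, forest:1, bridge:1, into:1, follow:1, roof:1, old:1
N = 20. Frequency spectrum: V_1=8, V_2=6
M₂ = 1²·8 + 2²·6 = 32
K = 10000 × (32 − 20) / 20² = 300.000

300.000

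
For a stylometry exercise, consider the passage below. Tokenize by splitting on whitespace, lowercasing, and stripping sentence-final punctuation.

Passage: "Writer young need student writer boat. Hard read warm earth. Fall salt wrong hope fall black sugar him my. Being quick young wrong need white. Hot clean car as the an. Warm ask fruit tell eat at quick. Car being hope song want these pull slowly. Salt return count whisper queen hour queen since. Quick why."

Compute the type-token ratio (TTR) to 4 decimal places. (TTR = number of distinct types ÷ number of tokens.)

0.7679

N = 56 tokens, V = 43 types.
TTR = V / N = 43 / 56 = 0.7679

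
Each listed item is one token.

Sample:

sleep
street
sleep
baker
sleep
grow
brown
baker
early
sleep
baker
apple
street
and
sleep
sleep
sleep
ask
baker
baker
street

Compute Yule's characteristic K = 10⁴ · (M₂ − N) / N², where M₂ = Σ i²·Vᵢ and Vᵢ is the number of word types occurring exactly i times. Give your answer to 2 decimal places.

1541.95

Frequencies: sleep:7, baker:5, street:3, grow:1, brown:1, early:1, apple:1, and:1, ask:1
N = 21. Frequency spectrum: V_1=6, V_3=1, V_5=1, V_7=1
M₂ = 1²·6 + 3²·1 + 5²·1 + 7²·1 = 89
K = 10000 × (89 − 21) / 21² = 1541.95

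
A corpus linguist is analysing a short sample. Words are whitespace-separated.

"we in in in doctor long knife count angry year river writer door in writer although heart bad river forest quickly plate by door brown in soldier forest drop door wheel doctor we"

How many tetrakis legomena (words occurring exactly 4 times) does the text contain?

Frequencies: in:5, door:3, we:2, doctor:2, river:2, writer:2, forest:2, long:1, knife:1, count:1, angry:1, year:1, although:1, heart:1, bad:1, quickly:1, plate:1, by:1, brown:1, soldier:1, … (2 more, each freq 1)
Words with frequency 4: (none)

0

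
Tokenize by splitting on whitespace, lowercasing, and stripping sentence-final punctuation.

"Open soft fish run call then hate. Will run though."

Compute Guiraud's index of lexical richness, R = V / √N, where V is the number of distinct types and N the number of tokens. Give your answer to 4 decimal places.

N = 10, V = 9.
√N = 3.162278
R = 9 / 3.162278 = 2.8460

2.8460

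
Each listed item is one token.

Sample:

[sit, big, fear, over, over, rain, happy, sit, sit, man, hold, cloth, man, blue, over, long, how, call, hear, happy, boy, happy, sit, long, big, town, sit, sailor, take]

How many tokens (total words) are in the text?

Tokens: sit, big, fear, over, over, rain, happy, sit, sit, man, hold, cloth, man, blue, over, long, how, call, hear, happy, boy, happy, sit, long, big, town, sit, sailor, take
N = 29

29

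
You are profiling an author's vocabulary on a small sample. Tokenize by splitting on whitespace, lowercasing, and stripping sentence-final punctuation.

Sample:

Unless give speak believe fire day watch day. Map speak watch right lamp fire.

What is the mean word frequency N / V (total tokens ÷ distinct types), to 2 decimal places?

1.40

N = 14 tokens, V = 10 types.
Mean frequency = N / V = 14 / 10 = 1.40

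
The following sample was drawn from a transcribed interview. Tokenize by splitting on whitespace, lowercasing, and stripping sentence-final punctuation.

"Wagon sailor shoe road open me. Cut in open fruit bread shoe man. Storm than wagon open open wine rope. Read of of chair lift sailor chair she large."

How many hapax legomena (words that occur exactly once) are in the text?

15

Frequencies: open:4, wagon:2, sailor:2, shoe:2, of:2, chair:2, road:1, me:1, cut:1, in:1, fruit:1, bread:1, man:1, storm:1, than:1, wine:1, rope:1, read:1, lift:1, she:1, … (1 more, each freq 1)
Hapax (freq=1): bread, cut, fruit, in, large, lift, man, me, read, road, rope, she, storm, than, wine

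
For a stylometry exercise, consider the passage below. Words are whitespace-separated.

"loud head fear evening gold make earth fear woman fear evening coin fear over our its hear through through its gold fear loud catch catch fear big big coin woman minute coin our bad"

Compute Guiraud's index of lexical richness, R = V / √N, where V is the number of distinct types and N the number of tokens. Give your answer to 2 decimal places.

N = 34, V = 18.
√N = 5.830952
R = 18 / 5.830952 = 3.09

3.09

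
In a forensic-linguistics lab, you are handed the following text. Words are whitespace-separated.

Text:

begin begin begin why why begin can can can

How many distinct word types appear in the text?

Distinct types: {begin, can, why}
V = 3

3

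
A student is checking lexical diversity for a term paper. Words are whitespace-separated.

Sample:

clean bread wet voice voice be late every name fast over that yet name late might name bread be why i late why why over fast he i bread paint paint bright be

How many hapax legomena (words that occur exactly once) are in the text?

Frequencies: bread:3, be:3, late:3, name:3, why:3, voice:2, fast:2, over:2, i:2, paint:2, clean:1, wet:1, every:1, that:1, yet:1, might:1, he:1, bright:1
Hapax (freq=1): bright, clean, every, he, might, that, wet, yet

8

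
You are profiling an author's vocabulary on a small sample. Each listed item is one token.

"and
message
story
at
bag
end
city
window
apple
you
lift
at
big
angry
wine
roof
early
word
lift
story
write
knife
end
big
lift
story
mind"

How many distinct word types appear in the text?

Distinct types: {and, angry, apple, at, bag, big, city, early, end, knife, lift, message, mind, roof, story, window, wine, word, write, you}
V = 20

20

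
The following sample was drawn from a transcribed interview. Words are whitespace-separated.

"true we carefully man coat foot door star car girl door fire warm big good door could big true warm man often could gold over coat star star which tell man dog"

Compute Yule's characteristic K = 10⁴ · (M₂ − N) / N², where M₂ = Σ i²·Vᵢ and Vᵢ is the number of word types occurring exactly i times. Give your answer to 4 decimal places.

273.4375

Frequencies: man:3, door:3, star:3, true:2, coat:2, warm:2, big:2, could:2, we:1, carefully:1, foot:1, car:1, girl:1, fire:1, good:1, often:1, gold:1, over:1, which:1, tell:1, … (1 more, each freq 1)
N = 32. Frequency spectrum: V_1=13, V_2=5, V_3=3
M₂ = 1²·13 + 2²·5 + 3²·3 = 60
K = 10000 × (60 − 32) / 32² = 273.4375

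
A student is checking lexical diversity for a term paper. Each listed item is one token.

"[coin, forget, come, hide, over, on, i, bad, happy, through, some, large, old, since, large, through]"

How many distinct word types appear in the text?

Distinct types: {bad, coin, come, forget, happy, hide, i, large, old, on, over, since, some, through}
V = 14

14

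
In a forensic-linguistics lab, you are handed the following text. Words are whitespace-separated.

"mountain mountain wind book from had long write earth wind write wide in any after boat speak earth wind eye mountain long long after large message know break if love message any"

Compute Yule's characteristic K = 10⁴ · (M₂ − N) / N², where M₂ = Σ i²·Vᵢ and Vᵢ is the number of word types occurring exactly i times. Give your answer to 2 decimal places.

Frequencies: mountain:3, wind:3, long:3, write:2, earth:2, any:2, after:2, message:2, book:1, from:1, had:1, wide:1, in:1, boat:1, speak:1, eye:1, large:1, know:1, break:1, if:1, … (1 more, each freq 1)
N = 32. Frequency spectrum: V_1=13, V_2=5, V_3=3
M₂ = 1²·13 + 2²·5 + 3²·3 = 60
K = 10000 × (60 − 32) / 32² = 273.44

273.44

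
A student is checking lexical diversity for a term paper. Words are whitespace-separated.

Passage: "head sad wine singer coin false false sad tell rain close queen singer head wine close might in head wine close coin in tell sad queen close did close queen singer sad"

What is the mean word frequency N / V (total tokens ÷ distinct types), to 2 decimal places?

N = 32 tokens, V = 13 types.
Mean frequency = N / V = 32 / 13 = 2.46

2.46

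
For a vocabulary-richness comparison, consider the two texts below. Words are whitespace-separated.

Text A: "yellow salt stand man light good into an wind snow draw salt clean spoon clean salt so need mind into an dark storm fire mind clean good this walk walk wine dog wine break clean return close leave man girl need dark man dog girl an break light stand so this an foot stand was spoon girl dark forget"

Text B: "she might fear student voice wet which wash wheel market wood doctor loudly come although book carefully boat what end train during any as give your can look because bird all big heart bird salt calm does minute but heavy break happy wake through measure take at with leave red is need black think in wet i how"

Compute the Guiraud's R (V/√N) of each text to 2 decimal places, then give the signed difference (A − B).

-3.31

A: V=31, N=59, R=4.04
B: V=56, N=58, R=7.35
Difference = 4.04 − 7.35 = -3.31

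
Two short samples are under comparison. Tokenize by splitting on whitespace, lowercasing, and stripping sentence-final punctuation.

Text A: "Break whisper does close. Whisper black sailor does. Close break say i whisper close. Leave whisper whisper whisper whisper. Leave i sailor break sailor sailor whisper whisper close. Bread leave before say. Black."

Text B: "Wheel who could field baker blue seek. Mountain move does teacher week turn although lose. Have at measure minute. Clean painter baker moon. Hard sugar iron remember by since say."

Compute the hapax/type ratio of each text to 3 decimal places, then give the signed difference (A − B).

A: hapax=2, V=11, ratio=0.182
B: hapax=28, V=29, ratio=0.966
Difference = 0.182 − 0.966 = -0.784

-0.784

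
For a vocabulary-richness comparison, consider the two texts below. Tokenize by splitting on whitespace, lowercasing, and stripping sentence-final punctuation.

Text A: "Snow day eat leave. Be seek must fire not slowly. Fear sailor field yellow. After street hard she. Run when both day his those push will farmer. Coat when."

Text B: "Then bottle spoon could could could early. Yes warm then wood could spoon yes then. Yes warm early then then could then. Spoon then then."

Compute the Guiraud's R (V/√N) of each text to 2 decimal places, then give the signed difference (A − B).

A: V=27, N=29, R=5.01
B: V=8, N=25, R=1.60
Difference = 5.01 − 1.60 = 3.41

3.41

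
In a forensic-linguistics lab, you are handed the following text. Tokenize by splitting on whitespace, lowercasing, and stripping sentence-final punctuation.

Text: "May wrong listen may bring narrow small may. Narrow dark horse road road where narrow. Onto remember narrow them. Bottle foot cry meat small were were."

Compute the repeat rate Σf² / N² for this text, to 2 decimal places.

Frequencies: narrow:4, may:3, small:2, road:2, were:2, wrong:1, listen:1, bring:1, dark:1, horse:1, where:1, onto:1, remember:1, them:1, bottle:1, foot:1, cry:1, meat:1
Σf² = 50; N² = 676
Repeat rate = 50 / 676 = 0.07

0.07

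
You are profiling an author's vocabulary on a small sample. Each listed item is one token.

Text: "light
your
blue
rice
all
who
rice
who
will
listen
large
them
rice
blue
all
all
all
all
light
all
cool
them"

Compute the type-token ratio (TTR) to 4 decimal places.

N = 22 tokens, V = 11 types.
TTR = V / N = 11 / 22 = 0.5000

0.5000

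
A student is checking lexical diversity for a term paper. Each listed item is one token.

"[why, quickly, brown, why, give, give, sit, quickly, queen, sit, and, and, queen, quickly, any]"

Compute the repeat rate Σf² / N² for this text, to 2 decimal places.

Frequencies: quickly:3, why:2, give:2, sit:2, queen:2, and:2, brown:1, any:1
Σf² = 31; N² = 225
Repeat rate = 31 / 225 = 0.14

0.14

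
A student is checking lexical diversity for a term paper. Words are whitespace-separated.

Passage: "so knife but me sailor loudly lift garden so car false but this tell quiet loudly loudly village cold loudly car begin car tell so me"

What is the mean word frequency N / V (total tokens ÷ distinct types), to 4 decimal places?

N = 26 tokens, V = 16 types.
Mean frequency = N / V = 26 / 16 = 1.6250

1.6250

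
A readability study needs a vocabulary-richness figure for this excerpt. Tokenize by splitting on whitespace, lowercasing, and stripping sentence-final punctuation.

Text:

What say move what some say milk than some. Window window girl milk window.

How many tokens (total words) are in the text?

14

Tokens: what, say, move, what, some, say, milk, than, some, window, window, girl, milk, window
N = 14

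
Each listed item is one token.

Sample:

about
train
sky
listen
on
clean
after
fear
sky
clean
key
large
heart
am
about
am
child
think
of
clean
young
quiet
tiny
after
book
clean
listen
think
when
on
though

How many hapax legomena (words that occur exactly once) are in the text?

Frequencies: clean:4, about:2, sky:2, listen:2, on:2, after:2, am:2, think:2, train:1, fear:1, key:1, large:1, heart:1, child:1, of:1, young:1, quiet:1, tiny:1, book:1, when:1, … (1 more, each freq 1)
Hapax (freq=1): book, child, fear, heart, key, large, of, quiet, though, tiny, train, when, young

13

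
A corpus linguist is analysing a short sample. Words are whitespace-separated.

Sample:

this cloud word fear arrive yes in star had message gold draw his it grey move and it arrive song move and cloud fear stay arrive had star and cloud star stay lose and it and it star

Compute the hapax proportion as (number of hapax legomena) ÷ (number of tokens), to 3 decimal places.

0.289

Frequencies: and:5, star:4, it:4, cloud:3, arrive:3, fear:2, had:2, move:2, stay:2, this:1, word:1, yes:1, in:1, message:1, gold:1, draw:1, his:1, grey:1, song:1, lose:1
Hapax count = 11; token count = 38.
Ratio = 11 / 38 = 0.289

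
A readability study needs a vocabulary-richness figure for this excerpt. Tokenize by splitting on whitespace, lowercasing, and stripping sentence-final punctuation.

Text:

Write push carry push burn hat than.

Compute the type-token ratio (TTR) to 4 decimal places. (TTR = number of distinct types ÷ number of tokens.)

0.8571

N = 7 tokens, V = 6 types.
TTR = V / N = 6 / 7 = 0.8571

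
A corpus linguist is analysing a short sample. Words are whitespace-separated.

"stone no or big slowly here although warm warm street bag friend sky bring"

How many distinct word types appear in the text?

13

Distinct types: {although, bag, big, bring, friend, here, no, or, sky, slowly, stone, street, warm}
V = 13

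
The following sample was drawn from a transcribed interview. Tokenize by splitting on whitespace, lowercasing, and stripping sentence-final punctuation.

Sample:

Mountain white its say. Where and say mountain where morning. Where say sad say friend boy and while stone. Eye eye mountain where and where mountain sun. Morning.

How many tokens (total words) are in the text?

Tokens: mountain, white, its, say, where, and, say, mountain, where, morning, where, say, sad, say, friend, boy, and, while, stone, eye, eye, mountain, where, and, where, mountain, sun, morning
N = 28

28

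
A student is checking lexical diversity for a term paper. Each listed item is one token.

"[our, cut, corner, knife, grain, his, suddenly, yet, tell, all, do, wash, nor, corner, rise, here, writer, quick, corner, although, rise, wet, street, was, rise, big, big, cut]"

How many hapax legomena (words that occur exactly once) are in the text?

18

Frequencies: corner:3, rise:3, cut:2, big:2, our:1, knife:1, grain:1, his:1, suddenly:1, yet:1, tell:1, all:1, do:1, wash:1, nor:1, here:1, writer:1, quick:1, although:1, wet:1, … (2 more, each freq 1)
Hapax (freq=1): all, although, do, grain, here, his, knife, nor, our, quick, street, suddenly, tell, was, wash, wet, writer, yet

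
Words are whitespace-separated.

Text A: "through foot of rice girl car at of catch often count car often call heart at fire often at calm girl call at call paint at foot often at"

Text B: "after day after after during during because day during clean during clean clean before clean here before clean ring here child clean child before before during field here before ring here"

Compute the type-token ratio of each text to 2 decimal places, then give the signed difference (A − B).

TTR(A) = 15/29 = 0.52
TTR(B) = 10/31 = 0.32
Difference = 0.52 − 0.32 = 0.20

0.20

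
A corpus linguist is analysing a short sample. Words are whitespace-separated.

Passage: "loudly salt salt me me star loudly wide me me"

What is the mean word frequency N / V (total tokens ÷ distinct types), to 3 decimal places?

2.000

N = 10 tokens, V = 5 types.
Mean frequency = N / V = 10 / 5 = 2.000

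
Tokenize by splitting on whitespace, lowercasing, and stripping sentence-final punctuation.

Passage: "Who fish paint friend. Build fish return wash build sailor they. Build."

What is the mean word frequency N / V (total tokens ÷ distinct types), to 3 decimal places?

1.333

N = 12 tokens, V = 9 types.
Mean frequency = N / V = 12 / 9 = 1.333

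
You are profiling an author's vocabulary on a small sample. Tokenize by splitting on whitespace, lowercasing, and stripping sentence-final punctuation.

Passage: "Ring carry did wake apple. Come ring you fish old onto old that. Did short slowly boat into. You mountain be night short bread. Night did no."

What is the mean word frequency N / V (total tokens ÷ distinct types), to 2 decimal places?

1.35

N = 27 tokens, V = 20 types.
Mean frequency = N / V = 27 / 20 = 1.35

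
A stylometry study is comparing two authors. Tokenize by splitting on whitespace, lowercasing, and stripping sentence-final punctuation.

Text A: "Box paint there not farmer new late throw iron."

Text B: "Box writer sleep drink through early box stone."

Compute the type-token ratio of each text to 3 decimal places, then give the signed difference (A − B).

0.125

TTR(A) = 9/9 = 1.000
TTR(B) = 7/8 = 0.875
Difference = 1.000 − 0.875 = 0.125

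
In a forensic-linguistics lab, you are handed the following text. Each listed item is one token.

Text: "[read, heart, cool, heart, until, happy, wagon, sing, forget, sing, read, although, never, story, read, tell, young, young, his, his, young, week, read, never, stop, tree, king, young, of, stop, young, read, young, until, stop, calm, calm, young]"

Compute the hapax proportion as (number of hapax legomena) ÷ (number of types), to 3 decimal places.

0.550

Frequencies: young:7, read:5, stop:3, heart:2, until:2, sing:2, never:2, his:2, calm:2, cool:1, happy:1, wagon:1, forget:1, although:1, story:1, tell:1, week:1, tree:1, king:1, of:1
Hapax count = 11; type count = 20.
Ratio = 11 / 20 = 0.550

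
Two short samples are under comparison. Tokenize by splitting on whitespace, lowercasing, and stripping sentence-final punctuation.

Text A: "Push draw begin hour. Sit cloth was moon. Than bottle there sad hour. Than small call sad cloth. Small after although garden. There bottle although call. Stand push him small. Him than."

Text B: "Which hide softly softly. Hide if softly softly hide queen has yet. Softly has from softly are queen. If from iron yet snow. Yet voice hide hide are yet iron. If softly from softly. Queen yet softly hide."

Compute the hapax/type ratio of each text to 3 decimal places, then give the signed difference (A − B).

A: hapax=8, V=19, ratio=0.421
B: hapax=3, V=12, ratio=0.250
Difference = 0.421 − 0.250 = 0.171

0.171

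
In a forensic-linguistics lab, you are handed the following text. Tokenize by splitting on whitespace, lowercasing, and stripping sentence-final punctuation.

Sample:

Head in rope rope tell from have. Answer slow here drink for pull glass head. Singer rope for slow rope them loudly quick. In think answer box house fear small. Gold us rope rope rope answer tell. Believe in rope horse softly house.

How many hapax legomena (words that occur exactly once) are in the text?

19

Frequencies: rope:8, in:3, answer:3, head:2, tell:2, slow:2, for:2, house:2, from:1, have:1, here:1, drink:1, pull:1, glass:1, singer:1, them:1, loudly:1, quick:1, think:1, box:1, … (7 more, each freq 1)
Hapax (freq=1): believe, box, drink, fear, from, glass, gold, have, here, horse, loudly, pull, quick, singer, small, softly, them, think, us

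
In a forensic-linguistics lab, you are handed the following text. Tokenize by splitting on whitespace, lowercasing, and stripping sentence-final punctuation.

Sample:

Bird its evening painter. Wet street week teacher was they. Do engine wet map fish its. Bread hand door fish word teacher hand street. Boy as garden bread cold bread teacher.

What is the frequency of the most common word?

Frequencies: teacher:3, bread:3, its:2, wet:2, street:2, fish:2, hand:2, bird:1, evening:1, painter:1, week:1, was:1, they:1, do:1, engine:1, map:1, door:1, word:1, boy:1, as:1, … (2 more, each freq 1)
Most common: 'teacher' with frequency 3.

3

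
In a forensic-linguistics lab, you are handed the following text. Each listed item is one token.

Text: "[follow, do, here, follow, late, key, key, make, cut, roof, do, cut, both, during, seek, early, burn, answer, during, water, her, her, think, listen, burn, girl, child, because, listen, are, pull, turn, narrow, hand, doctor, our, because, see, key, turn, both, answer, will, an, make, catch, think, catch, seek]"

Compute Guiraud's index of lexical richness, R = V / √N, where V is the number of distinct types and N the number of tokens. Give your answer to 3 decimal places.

N = 49, V = 32.
√N = 7.000000
R = 32 / 7.000000 = 4.571

4.571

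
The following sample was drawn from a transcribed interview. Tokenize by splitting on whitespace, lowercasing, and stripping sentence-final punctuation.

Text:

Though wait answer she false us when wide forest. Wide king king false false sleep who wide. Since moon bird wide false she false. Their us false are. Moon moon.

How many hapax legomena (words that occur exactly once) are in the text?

11

Frequencies: false:6, wide:4, moon:3, she:2, us:2, king:2, though:1, wait:1, answer:1, when:1, forest:1, sleep:1, who:1, since:1, bird:1, their:1, are:1
Hapax (freq=1): answer, are, bird, forest, since, sleep, their, though, wait, when, who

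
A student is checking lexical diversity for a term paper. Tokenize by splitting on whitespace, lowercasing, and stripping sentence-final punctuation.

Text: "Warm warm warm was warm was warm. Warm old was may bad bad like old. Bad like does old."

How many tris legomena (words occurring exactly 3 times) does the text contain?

3

Frequencies: warm:6, was:3, old:3, bad:3, like:2, may:1, does:1
Words with frequency 3: bad, old, was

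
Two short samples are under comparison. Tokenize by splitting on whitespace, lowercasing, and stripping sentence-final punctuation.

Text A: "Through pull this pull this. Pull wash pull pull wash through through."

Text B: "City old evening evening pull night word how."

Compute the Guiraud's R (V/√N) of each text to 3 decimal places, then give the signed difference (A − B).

-1.320

A: V=4, N=12, R=1.155
B: V=7, N=8, R=2.475
Difference = 1.155 − 2.475 = -1.320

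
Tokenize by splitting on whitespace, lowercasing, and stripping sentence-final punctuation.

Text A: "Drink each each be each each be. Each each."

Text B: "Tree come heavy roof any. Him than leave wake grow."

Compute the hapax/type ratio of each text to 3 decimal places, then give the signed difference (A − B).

A: hapax=1, V=3, ratio=0.333
B: hapax=10, V=10, ratio=1.000
Difference = 0.333 − 1.000 = -0.667

-0.667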